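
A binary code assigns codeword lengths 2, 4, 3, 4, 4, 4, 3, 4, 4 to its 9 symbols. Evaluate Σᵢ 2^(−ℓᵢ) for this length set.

With common denominator 2^4 = 16: Σ 2^(−ℓᵢ) = 4/16 + 1/16 + 2/16 + 1/16 + 1/16 + 1/16 + 2/16 + 1/16 + 1/16 = 14/16 = 0.875.

0.875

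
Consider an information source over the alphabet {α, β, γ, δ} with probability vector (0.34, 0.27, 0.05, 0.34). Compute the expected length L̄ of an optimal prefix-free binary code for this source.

1.98 bits/symbol

Repeatedly combine the two least-probable nodes; the expected code length is the sum of the merged weights.
merge 1/20 + 27/100 → 8/25
merge 8/25 + 17/50 → 33/50
merge 17/50 + 33/50 → 1
L = 8/25 + 33/50 + 1 = 99/50 = 1.98 bits/symbol.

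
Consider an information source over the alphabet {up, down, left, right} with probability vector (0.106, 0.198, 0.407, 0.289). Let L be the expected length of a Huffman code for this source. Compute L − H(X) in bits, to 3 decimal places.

Entropy H = −Σ p log₂ p ≈ 1.8512 bits.
Huffman merges: 53/500+99/500→38/125; 289/1000+38/125→593/1000; 407/1000+593/1000→1. L = 1897/1000 ≈ 1.8970.
L − H = 1.8970 − 1.8512 = 0.046 bits.

0.046 bits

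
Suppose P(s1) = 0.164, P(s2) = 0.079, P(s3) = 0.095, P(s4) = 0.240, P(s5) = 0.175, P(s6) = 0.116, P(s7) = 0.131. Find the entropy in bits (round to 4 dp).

H = −Σ pᵢ log₂ pᵢ.
−0.164·log₂(0.164) = 0.4278
−0.079·log₂(0.079) = 0.2893
−0.095·log₂(0.095) = 0.3226
−0.240·log₂(0.240) = 0.4941
−0.175·log₂(0.175) = 0.4401
−0.116·log₂(0.116) = 0.3605
−0.131·log₂(0.131) = 0.3841
Sum ≈ 2.7185 → 2.7185 bits.

2.7185 bits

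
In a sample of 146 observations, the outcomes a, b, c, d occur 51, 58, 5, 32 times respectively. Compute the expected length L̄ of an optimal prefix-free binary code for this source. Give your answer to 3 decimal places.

Probabilities are the counts divided by 146.
Repeatedly combine the two least-probable nodes; the expected code length is the sum of the merged weights.
merge 5/146 + 16/73 → 37/146
merge 37/146 + 51/146 → 44/73
merge 29/73 + 44/73 → 1
L = 37/146 + 44/73 + 1 = 271/146 ≈ 1.856 bits/symbol.

1.856 bits/symbol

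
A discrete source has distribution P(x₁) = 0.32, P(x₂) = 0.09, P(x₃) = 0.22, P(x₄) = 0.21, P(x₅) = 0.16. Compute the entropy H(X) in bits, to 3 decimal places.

2.215 bits

H = −Σ pᵢ log₂ pᵢ.
−0.32·log₂(0.32) = 0.5260
−0.09·log₂(0.09) = 0.3127
−0.22·log₂(0.22) = 0.4806
−0.21·log₂(0.21) = 0.4728
−0.16·log₂(0.16) = 0.4230
Sum ≈ 2.2151 → 2.215 bits.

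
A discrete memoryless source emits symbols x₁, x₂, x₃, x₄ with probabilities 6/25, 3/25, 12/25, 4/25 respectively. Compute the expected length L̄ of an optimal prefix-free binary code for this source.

1.8 bits/symbol

Repeatedly combine the two least-probable nodes; the expected code length is the sum of the merged weights.
merge 3/25 + 4/25 → 7/25
merge 6/25 + 7/25 → 13/25
merge 12/25 + 13/25 → 1
L = 7/25 + 13/25 + 1 = 9/5 = 1.8 bits/symbol.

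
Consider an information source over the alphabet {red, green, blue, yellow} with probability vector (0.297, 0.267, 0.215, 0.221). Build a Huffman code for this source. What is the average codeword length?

2 bits/symbol

Repeatedly combine the two least-probable nodes; the expected code length is the sum of the merged weights.
merge 43/200 + 221/1000 → 109/250
merge 267/1000 + 297/1000 → 141/250
merge 109/250 + 141/250 → 1
L = 109/250 + 141/250 + 1 = 2 bits/symbol.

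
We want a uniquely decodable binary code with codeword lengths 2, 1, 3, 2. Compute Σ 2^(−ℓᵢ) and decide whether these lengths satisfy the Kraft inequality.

1.125; no

With common denominator 2^3 = 8: Σ 2^(−ℓᵢ) = 2/8 + 4/8 + 1/8 + 2/8 = 9/8 = 1.125.
Kraft's inequality requires Σ ≤ 1; here Σ = 1.125 > 1, so no such prefix code exists.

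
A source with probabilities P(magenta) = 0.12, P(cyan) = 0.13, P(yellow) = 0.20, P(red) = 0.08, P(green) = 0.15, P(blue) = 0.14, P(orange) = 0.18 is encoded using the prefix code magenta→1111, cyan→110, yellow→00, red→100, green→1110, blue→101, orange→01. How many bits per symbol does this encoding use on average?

2.89 bits/symbol

L̄ = Σ pᵢ·ℓᵢ = 0.12·4 + 0.13·3 + 0.20·2 + 0.08·3 + 0.15·4 + 0.14·3 + 0.18·2 = 2.89 bits/symbol.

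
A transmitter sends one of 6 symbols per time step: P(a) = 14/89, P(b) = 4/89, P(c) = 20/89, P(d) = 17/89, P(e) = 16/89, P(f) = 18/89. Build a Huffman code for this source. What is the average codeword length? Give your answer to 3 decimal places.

Repeatedly combine the two least-probable nodes; the expected code length is the sum of the merged weights.
merge 4/89 + 14/89 → 18/89
merge 16/89 + 17/89 → 33/89
merge 18/89 + 18/89 → 36/89
merge 20/89 + 33/89 → 53/89
merge 36/89 + 53/89 → 1
L = 18/89 + 33/89 + 36/89 + 53/89 + 1 = 229/89 ≈ 2.573 bits/symbol.

2.573 bits/symbol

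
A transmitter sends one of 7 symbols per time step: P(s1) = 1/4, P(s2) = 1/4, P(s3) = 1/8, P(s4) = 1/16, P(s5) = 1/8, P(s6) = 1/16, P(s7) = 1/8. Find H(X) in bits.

2.625 bits

Each probability is a power of 1/2, so log₂(1/p) is an integer.
H = Σ p·log₂(1/p) = 1/4·2 + 1/4·2 + 1/8·3 + 1/16·4 + 1/8·3 + 1/16·4 + 1/8·3 = 2.625 bits.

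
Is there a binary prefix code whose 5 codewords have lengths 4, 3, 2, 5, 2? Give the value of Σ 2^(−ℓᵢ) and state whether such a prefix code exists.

With common denominator 2^5 = 32: Σ 2^(−ℓᵢ) = 2/32 + 4/32 + 8/32 + 1/32 + 8/32 = 23/32 = 0.71875.
Kraft's inequality requires Σ ≤ 1; here Σ = 0.71875 ≤ 1, so such a prefix code exists.

0.71875; yes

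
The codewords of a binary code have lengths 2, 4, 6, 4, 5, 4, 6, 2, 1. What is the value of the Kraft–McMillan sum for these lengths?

With common denominator 2^6 = 64: Σ 2^(−ℓᵢ) = 16/64 + 4/64 + 1/64 + 4/64 + 2/64 + 4/64 + 1/64 + 16/64 + 32/64 = 80/64 = 1.25.

1.25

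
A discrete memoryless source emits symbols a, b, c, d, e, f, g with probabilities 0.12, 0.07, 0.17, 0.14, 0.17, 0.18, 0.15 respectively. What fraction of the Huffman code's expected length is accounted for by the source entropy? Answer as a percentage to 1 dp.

Entropy H = −Σ p log₂ p ≈ 2.7578 bits.
Huffman merges: 7/100+3/25→19/100; 7/50+3/20→29/100; 17/100+17/100→17/50; 9/50+19/100→37/100; 29/100+17/50→63/100; 37/100+63/100→1. L = 141/50 ≈ 2.8200.
Efficiency = H/L = 2.7578/2.8200 = 97.8%.

97.8%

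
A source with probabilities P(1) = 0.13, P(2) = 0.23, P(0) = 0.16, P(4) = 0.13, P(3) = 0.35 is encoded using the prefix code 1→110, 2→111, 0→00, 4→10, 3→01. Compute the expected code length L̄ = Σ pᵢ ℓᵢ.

2.36 bits/symbol

L̄ = Σ pᵢ·ℓᵢ = 0.13·3 + 0.23·3 + 0.16·2 + 0.13·2 + 0.35·2 = 2.36 bits/symbol.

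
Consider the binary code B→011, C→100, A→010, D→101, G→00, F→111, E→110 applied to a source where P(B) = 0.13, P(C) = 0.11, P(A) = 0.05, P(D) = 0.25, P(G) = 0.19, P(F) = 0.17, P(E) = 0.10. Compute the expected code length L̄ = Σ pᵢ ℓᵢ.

2.81 bits/symbol

L̄ = Σ pᵢ·ℓᵢ = 0.13·3 + 0.11·3 + 0.05·3 + 0.25·3 + 0.19·2 + 0.17·3 + 0.10·3 = 2.81 bits/symbol.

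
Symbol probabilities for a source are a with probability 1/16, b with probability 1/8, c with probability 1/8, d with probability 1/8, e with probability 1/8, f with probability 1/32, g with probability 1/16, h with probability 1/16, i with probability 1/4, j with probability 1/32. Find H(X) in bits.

Each probability is a power of 1/2, so log₂(1/p) is an integer.
H = Σ p·log₂(1/p) = 1/16·4 + 1/8·3 + 1/8·3 + 1/8·3 + 1/8·3 + 1/32·5 + 1/16·4 + 1/16·4 + 1/4·2 + 1/32·5 = 3.0625 bits.

3.0625 bits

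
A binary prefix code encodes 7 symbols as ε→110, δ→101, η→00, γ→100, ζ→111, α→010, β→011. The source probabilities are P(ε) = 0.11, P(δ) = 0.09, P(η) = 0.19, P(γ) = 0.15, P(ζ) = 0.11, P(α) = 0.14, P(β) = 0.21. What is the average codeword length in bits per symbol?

2.81 bits/symbol

L̄ = Σ pᵢ·ℓᵢ = 0.11·3 + 0.09·3 + 0.19·2 + 0.15·3 + 0.11·3 + 0.14·3 + 0.21·3 = 2.81 bits/symbol.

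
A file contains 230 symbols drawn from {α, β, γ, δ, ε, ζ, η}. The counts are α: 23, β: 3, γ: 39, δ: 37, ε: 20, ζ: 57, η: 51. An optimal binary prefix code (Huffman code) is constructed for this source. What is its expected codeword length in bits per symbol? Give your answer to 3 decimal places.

Probabilities are the counts divided by 230.
Repeatedly combine the two least-probable nodes; the expected code length is the sum of the merged weights.
merge 3/230 + 2/23 → 1/10
merge 1/10 + 1/10 → 1/5
merge 37/230 + 39/230 → 38/115
merge 1/5 + 51/230 → 97/230
merge 57/230 + 38/115 → 133/230
merge 97/230 + 133/230 → 1
L = 1/10 + 1/5 + 38/115 + 97/230 + 133/230 + 1 = 121/46 ≈ 2.630 bits/symbol.

2.630 bits/symbol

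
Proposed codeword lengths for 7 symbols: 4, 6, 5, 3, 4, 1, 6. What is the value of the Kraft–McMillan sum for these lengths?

With common denominator 2^6 = 64: Σ 2^(−ℓᵢ) = 4/64 + 1/64 + 2/64 + 8/64 + 4/64 + 32/64 + 1/64 = 52/64 = 0.8125.

0.8125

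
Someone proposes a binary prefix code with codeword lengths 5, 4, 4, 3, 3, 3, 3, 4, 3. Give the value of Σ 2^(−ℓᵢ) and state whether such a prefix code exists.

With common denominator 2^5 = 32: Σ 2^(−ℓᵢ) = 1/32 + 2/32 + 2/32 + 4/32 + 4/32 + 4/32 + 4/32 + 2/32 + 4/32 = 27/32 = 0.84375.
Kraft's inequality requires Σ ≤ 1; here Σ = 0.84375 ≤ 1, so such a prefix code exists.

0.84375; yes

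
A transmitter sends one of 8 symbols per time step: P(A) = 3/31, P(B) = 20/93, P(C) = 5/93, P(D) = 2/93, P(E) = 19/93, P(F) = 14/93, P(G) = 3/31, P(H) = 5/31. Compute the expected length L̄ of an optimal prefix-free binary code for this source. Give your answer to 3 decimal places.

2.828 bits/symbol

Repeatedly combine the two least-probable nodes; the expected code length is the sum of the merged weights.
merge 2/93 + 5/93 → 7/93
merge 7/93 + 3/31 → 16/93
merge 3/31 + 14/93 → 23/93
merge 5/31 + 16/93 → 1/3
merge 19/93 + 20/93 → 13/31
merge 23/93 + 1/3 → 18/31
merge 13/31 + 18/31 → 1
L = 7/93 + 16/93 + 23/93 + 1/3 + 13/31 + 18/31 + 1 = 263/93 ≈ 2.828 bits/symbol.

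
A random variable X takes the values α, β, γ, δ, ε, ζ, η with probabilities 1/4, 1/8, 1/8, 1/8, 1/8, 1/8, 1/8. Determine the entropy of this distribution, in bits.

2.75 bits

Each probability is a power of 1/2, so log₂(1/p) is an integer.
H = Σ p·log₂(1/p) = 1/4·2 + 1/8·3 + 1/8·3 + 1/8·3 + 1/8·3 + 1/8·3 + 1/8·3 = 2.75 bits.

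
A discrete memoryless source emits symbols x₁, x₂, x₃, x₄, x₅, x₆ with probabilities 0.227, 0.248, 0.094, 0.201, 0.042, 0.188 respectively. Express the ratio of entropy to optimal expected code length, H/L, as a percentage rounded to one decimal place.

98.2%

Entropy H = −Σ p log₂ p ≈ 2.4158 bits.
Huffman merges: 21/500+47/500→17/125; 17/125+47/250→81/250; 201/1000+227/1000→107/250; 31/125+81/250→143/250; 107/250+143/250→1. L = 123/50 ≈ 2.4600.
Efficiency = H/L = 2.4158/2.4600 = 98.2%.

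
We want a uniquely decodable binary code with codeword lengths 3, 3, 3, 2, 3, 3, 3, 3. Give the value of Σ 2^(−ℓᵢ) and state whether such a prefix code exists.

With common denominator 2^3 = 8: Σ 2^(−ℓᵢ) = 1/8 + 1/8 + 1/8 + 2/8 + 1/8 + 1/8 + 1/8 + 1/8 = 9/8 = 1.125.
Kraft's inequality requires Σ ≤ 1; here Σ = 1.125 > 1, so no such prefix code exists.

1.125; no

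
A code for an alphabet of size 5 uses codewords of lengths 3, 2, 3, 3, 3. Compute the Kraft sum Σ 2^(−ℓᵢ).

0.75

With common denominator 2^3 = 8: Σ 2^(−ℓᵢ) = 1/8 + 2/8 + 1/8 + 1/8 + 1/8 = 6/8 = 0.75.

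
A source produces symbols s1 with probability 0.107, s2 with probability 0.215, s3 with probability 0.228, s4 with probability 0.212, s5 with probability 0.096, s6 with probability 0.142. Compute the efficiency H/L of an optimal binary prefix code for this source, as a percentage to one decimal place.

98.4%

Entropy H = −Σ p log₂ p ≈ 2.5069 bits.
Huffman merges: 12/125+107/1000→203/1000; 71/500+203/1000→69/200; 53/250+43/200→427/1000; 57/250+69/200→573/1000; 427/1000+573/1000→1. L = 637/250 ≈ 2.5480.
Efficiency = H/L = 2.5069/2.5480 = 98.4%.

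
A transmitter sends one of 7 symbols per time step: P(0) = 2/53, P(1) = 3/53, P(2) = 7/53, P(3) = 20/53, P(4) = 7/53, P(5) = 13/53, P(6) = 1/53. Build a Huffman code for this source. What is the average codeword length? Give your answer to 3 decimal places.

2.415 bits/symbol

Repeatedly combine the two least-probable nodes; the expected code length is the sum of the merged weights.
merge 1/53 + 2/53 → 3/53
merge 3/53 + 3/53 → 6/53
merge 6/53 + 7/53 → 13/53
merge 7/53 + 13/53 → 20/53
merge 13/53 + 20/53 → 33/53
merge 20/53 + 33/53 → 1
L = 3/53 + 6/53 + 13/53 + 20/53 + 33/53 + 1 = 128/53 ≈ 2.415 bits/symbol.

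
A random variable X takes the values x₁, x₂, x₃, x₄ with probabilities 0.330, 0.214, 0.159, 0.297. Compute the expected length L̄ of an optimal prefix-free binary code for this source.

Repeatedly combine the two least-probable nodes; the expected code length is the sum of the merged weights.
merge 159/1000 + 107/500 → 373/1000
merge 297/1000 + 33/100 → 627/1000
merge 373/1000 + 627/1000 → 1
L = 373/1000 + 627/1000 + 1 = 2 bits/symbol.

2 bits/symbol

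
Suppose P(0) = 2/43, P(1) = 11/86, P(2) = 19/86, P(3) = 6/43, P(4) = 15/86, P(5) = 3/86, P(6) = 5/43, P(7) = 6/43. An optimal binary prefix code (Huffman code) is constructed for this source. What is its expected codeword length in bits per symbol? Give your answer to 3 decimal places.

Repeatedly combine the two least-probable nodes; the expected code length is the sum of the merged weights.
merge 3/86 + 2/43 → 7/86
merge 7/86 + 5/43 → 17/86
merge 11/86 + 6/43 → 23/86
merge 6/43 + 15/86 → 27/86
merge 17/86 + 19/86 → 18/43
merge 23/86 + 27/86 → 25/43
merge 18/43 + 25/43 → 1
L = 7/86 + 17/86 + 23/86 + 27/86 + 18/43 + 25/43 + 1 = 123/43 ≈ 2.860 bits/symbol.

2.860 bits/symbol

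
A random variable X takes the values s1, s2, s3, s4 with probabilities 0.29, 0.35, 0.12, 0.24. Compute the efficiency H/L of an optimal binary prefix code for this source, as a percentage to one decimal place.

95.5%

Entropy H = −Σ p log₂ p ≈ 1.9092 bits.
Huffman merges: 3/25+6/25→9/25; 29/100+7/20→16/25; 9/25+16/25→1. L = 2 ≈ 2.0000.
Efficiency = H/L = 1.9092/2.0000 = 95.5%.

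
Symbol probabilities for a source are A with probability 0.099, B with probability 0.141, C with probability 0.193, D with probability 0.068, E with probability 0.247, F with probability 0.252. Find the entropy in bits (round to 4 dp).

2.4500 bits

H = −Σ pᵢ log₂ pᵢ.
−0.099·log₂(0.099) = 0.3303
−0.141·log₂(0.141) = 0.3985
−0.193·log₂(0.193) = 0.4581
−0.068·log₂(0.068) = 0.2637
−0.247·log₂(0.247) = 0.4983
−0.252·log₂(0.252) = 0.5011
Sum ≈ 2.4500 → 2.4500 bits.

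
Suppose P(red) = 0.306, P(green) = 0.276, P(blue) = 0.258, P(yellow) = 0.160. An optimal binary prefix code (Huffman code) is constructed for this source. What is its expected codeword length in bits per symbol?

2 bits/symbol

Repeatedly combine the two least-probable nodes; the expected code length is the sum of the merged weights.
merge 4/25 + 129/500 → 209/500
merge 69/250 + 153/500 → 291/500
merge 209/500 + 291/500 → 1
L = 209/500 + 291/500 + 1 = 2 bits/symbol.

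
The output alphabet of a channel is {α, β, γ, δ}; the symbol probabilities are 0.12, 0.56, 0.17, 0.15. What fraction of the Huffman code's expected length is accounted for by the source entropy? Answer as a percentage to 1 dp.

98.3%

Entropy H = −Σ p log₂ p ≈ 1.6806 bits.
Huffman merges: 3/25+3/20→27/100; 17/100+27/100→11/25; 11/25+14/25→1. L = 171/100 ≈ 1.7100.
Efficiency = H/L = 1.6806/1.7100 = 98.3%.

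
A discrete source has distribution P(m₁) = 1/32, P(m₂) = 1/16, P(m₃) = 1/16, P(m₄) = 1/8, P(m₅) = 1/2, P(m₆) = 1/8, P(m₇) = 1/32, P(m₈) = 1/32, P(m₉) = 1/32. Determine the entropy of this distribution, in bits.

2.375 bits

Each probability is a power of 1/2, so log₂(1/p) is an integer.
H = Σ p·log₂(1/p) = 1/32·5 + 1/16·4 + 1/16·4 + 1/8·3 + 1/2·1 + 1/8·3 + 1/32·5 + 1/32·5 + 1/32·5 = 2.375 bits.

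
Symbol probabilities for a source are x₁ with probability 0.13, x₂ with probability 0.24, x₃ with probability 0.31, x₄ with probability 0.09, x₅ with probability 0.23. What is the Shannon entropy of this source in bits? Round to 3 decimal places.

H = −Σ pᵢ log₂ pᵢ.
−0.13·log₂(0.13) = 0.3826
−0.24·log₂(0.24) = 0.4941
−0.31·log₂(0.31) = 0.5238
−0.09·log₂(0.09) = 0.3127
−0.23·log₂(0.23) = 0.4877
Sum ≈ 2.2009 → 2.201 bits.

2.201 bits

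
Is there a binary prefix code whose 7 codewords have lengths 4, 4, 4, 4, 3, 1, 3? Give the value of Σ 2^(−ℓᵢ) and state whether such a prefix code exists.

1; yes

With common denominator 2^4 = 16: Σ 2^(−ℓᵢ) = 1/16 + 1/16 + 1/16 + 1/16 + 2/16 + 8/16 + 2/16 = 16/16 = 1.
Kraft's inequality requires Σ ≤ 1; here Σ = 1 ≤ 1, so such a prefix code exists.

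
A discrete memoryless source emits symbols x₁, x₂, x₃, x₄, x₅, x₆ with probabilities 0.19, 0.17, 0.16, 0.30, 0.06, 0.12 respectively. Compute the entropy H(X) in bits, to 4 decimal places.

H = −Σ pᵢ log₂ pᵢ.
−0.19·log₂(0.19) = 0.4552
−0.17·log₂(0.17) = 0.4346
−0.16·log₂(0.16) = 0.4230
−0.30·log₂(0.30) = 0.5211
−0.06·log₂(0.06) = 0.2435
−0.12·log₂(0.12) = 0.3671
Sum ≈ 2.4445 → 2.4445 bits.

2.4445 bits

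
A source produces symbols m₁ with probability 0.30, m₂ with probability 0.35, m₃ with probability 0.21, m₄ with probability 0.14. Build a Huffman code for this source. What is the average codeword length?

2 bits/symbol

Repeatedly combine the two least-probable nodes; the expected code length is the sum of the merged weights.
merge 7/50 + 21/100 → 7/20
merge 3/10 + 7/20 → 13/20
merge 7/20 + 13/20 → 1
L = 7/20 + 13/20 + 1 = 2 bits/symbol.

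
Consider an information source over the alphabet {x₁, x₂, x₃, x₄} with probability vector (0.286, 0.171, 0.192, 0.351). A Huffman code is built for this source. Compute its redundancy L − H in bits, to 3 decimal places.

Entropy H = −Σ p log₂ p ≈ 1.9395 bits.
Huffman merges: 171/1000+24/125→363/1000; 143/500+351/1000→637/1000; 363/1000+637/1000→1. L = 2 ≈ 2.0000.
L − H = 2.0000 − 1.9395 = 0.061 bits.

0.061 bits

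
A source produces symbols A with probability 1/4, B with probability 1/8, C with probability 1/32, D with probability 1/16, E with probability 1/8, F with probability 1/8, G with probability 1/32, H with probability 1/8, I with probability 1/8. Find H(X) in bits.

2.9375 bits

Each probability is a power of 1/2, so log₂(1/p) is an integer.
H = Σ p·log₂(1/p) = 1/4·2 + 1/8·3 + 1/32·5 + 1/16·4 + 1/8·3 + 1/8·3 + 1/32·5 + 1/8·3 + 1/8·3 = 2.9375 bits.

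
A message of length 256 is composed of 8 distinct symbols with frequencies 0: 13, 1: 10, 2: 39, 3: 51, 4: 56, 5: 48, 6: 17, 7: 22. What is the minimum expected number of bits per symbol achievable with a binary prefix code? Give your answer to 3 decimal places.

Probabilities are the counts divided by 256.
Repeatedly combine the two least-probable nodes; the expected code length is the sum of the merged weights.
merge 5/128 + 13/256 → 23/256
merge 17/256 + 11/128 → 39/256
merge 23/256 + 39/256 → 31/128
merge 39/256 + 3/16 → 87/256
merge 51/256 + 7/32 → 107/256
merge 31/128 + 87/256 → 149/256
merge 107/256 + 149/256 → 1
L = 23/256 + 39/256 + 31/128 + 87/256 + 107/256 + 149/256 + 1 = 723/256 ≈ 2.824 bits/symbol.

2.824 bits/symbol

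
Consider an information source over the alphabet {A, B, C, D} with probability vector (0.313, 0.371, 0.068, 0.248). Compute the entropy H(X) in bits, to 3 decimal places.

1.818 bits

H = −Σ pᵢ log₂ pᵢ.
−0.313·log₂(0.313) = 0.5245
−0.371·log₂(0.371) = 0.5307
−0.068·log₂(0.068) = 0.2637
−0.248·log₂(0.248) = 0.4989
Sum ≈ 1.8178 → 1.818 bits.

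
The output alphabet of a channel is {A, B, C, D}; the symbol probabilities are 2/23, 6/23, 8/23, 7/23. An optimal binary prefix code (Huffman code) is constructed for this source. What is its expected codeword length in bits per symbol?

2 bits/symbol

Repeatedly combine the two least-probable nodes; the expected code length is the sum of the merged weights.
merge 2/23 + 6/23 → 8/23
merge 7/23 + 8/23 → 15/23
merge 8/23 + 15/23 → 1
L = 8/23 + 15/23 + 1 = 2 bits/symbol.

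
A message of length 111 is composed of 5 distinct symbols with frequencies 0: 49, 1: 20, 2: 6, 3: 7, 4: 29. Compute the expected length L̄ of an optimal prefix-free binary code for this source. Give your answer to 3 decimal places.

Probabilities are the counts divided by 111.
Repeatedly combine the two least-probable nodes; the expected code length is the sum of the merged weights.
merge 2/37 + 7/111 → 13/111
merge 13/111 + 20/111 → 11/37
merge 29/111 + 11/37 → 62/111
merge 49/111 + 62/111 → 1
L = 13/111 + 11/37 + 62/111 + 1 = 73/37 ≈ 1.973 bits/symbol.

1.973 bits/symbol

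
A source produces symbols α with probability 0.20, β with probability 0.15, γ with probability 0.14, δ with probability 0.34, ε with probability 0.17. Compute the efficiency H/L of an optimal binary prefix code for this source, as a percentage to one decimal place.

Entropy H = −Σ p log₂ p ≈ 2.2358 bits.
Huffman merges: 7/50+3/20→29/100; 17/100+1/5→37/100; 29/100+17/50→63/100; 37/100+63/100→1. L = 229/100 ≈ 2.2900.
Efficiency = H/L = 2.2358/2.2900 = 97.6%.

97.6%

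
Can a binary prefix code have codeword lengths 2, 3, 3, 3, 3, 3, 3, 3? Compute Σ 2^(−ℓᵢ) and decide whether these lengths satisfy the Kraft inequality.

1.125; no

With common denominator 2^3 = 8: Σ 2^(−ℓᵢ) = 2/8 + 1/8 + 1/8 + 1/8 + 1/8 + 1/8 + 1/8 + 1/8 = 9/8 = 1.125.
Kraft's inequality requires Σ ≤ 1; here Σ = 1.125 > 1, so no such prefix code exists.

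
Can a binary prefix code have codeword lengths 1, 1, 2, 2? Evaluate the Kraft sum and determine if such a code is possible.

1.5; no

With common denominator 2^2 = 4: Σ 2^(−ℓᵢ) = 2/4 + 2/4 + 1/4 + 1/4 = 6/4 = 1.5.
Kraft's inequality requires Σ ≤ 1; here Σ = 1.5 > 1, so no such prefix code exists.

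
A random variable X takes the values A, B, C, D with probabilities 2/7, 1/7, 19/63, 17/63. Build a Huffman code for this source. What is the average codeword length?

Repeatedly combine the two least-probable nodes; the expected code length is the sum of the merged weights.
merge 1/7 + 17/63 → 26/63
merge 2/7 + 19/63 → 37/63
merge 26/63 + 37/63 → 1
L = 26/63 + 37/63 + 1 = 2 bits/symbol.

2 bits/symbol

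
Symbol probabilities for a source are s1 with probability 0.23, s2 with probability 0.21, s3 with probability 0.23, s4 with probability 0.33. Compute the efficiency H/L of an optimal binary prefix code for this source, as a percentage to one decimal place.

98.8%

Entropy H = −Σ p log₂ p ≈ 1.9760 bits.
Huffman merges: 21/100+23/100→11/25; 23/100+33/100→14/25; 11/25+14/25→1. L = 2 ≈ 2.0000.
Efficiency = H/L = 1.9760/2.0000 = 98.8%.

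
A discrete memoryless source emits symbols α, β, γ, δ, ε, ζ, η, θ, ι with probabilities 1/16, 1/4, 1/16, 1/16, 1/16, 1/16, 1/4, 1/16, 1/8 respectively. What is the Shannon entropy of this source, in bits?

Each probability is a power of 1/2, so log₂(1/p) is an integer.
H = Σ p·log₂(1/p) = 1/16·4 + 1/4·2 + 1/16·4 + 1/16·4 + 1/16·4 + 1/16·4 + 1/4·2 + 1/16·4 + 1/8·3 = 2.875 bits.

2.875 bits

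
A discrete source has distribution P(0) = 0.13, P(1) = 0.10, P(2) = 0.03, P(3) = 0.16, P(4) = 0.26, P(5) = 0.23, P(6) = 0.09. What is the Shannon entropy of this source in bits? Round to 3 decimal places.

2.595 bits

H = −Σ pᵢ log₂ pᵢ.
−0.13·log₂(0.13) = 0.3826
−0.10·log₂(0.10) = 0.3322
−0.03·log₂(0.03) = 0.1518
−0.16·log₂(0.16) = 0.4230
−0.26·log₂(0.26) = 0.5053
−0.23·log₂(0.23) = 0.4877
−0.09·log₂(0.09) = 0.3127
Sum ≈ 2.5952 → 2.595 bits.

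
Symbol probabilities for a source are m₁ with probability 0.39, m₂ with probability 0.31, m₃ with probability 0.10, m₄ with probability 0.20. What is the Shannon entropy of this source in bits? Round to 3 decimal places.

1.850 bits

H = −Σ pᵢ log₂ pᵢ.
−0.39·log₂(0.39) = 0.5298
−0.31·log₂(0.31) = 0.5238
−0.10·log₂(0.10) = 0.3322
−0.20·log₂(0.20) = 0.4644
Sum ≈ 1.8502 → 1.850 bits.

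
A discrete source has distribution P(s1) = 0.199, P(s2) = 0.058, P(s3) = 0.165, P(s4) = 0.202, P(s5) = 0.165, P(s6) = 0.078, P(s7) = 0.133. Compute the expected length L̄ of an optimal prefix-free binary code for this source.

2.735 bits/symbol

Repeatedly combine the two least-probable nodes; the expected code length is the sum of the merged weights.
merge 29/500 + 39/500 → 17/125
merge 133/1000 + 17/125 → 269/1000
merge 33/200 + 33/200 → 33/100
merge 199/1000 + 101/500 → 401/1000
merge 269/1000 + 33/100 → 599/1000
merge 401/1000 + 599/1000 → 1
L = 17/125 + 269/1000 + 33/100 + 401/1000 + 599/1000 + 1 = 547/200 = 2.735 bits/symbol.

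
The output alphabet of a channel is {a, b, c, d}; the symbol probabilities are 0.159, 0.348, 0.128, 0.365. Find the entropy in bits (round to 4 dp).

1.8621 bits

H = −Σ pᵢ log₂ pᵢ.
−0.159·log₂(0.159) = 0.4218
−0.348·log₂(0.348) = 0.5299
−0.128·log₂(0.128) = 0.3796
−0.365·log₂(0.365) = 0.5307
Sum ≈ 1.8621 → 1.8621 bits.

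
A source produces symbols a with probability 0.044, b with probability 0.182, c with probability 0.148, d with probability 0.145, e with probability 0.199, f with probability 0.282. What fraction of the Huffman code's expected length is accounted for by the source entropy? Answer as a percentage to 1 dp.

Entropy H = −Σ p log₂ p ≈ 2.4360 bits.
Huffman merges: 11/250+29/200→189/1000; 37/250+91/500→33/100; 189/1000+199/1000→97/250; 141/500+33/100→153/250; 97/250+153/250→1. L = 2519/1000 ≈ 2.5190.
Efficiency = H/L = 2.4360/2.5190 = 96.7%.

96.7%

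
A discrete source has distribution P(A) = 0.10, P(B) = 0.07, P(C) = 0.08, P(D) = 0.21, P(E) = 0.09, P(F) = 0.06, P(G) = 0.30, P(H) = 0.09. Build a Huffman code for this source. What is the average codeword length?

2.79 bits/symbol

Repeatedly combine the two least-probable nodes; the expected code length is the sum of the merged weights.
merge 3/50 + 7/100 → 13/100
merge 2/25 + 9/100 → 17/100
merge 9/100 + 1/10 → 19/100
merge 13/100 + 17/100 → 3/10
merge 19/100 + 21/100 → 2/5
merge 3/10 + 3/10 → 3/5
merge 2/5 + 3/5 → 1
L = 13/100 + 17/100 + 19/100 + 3/10 + 2/5 + 3/5 + 1 = 279/100 = 2.79 bits/symbol.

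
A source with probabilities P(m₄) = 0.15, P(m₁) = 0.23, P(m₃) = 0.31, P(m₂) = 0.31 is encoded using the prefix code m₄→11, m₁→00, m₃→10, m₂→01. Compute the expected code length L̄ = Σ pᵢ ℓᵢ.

L̄ = Σ pᵢ·ℓᵢ = 0.15·2 + 0.23·2 + 0.31·2 + 0.31·2 = 2 bits/symbol.

2 bits/symbol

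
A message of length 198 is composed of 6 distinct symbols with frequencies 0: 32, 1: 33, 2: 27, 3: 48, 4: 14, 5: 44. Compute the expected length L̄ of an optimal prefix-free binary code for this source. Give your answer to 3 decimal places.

Probabilities are the counts divided by 198.
Repeatedly combine the two least-probable nodes; the expected code length is the sum of the merged weights.
merge 7/99 + 3/22 → 41/198
merge 16/99 + 1/6 → 65/198
merge 41/198 + 2/9 → 85/198
merge 8/33 + 65/198 → 113/198
merge 85/198 + 113/198 → 1
L = 41/198 + 65/198 + 85/198 + 113/198 + 1 = 251/99 ≈ 2.535 bits/symbol.

2.535 bits/symbol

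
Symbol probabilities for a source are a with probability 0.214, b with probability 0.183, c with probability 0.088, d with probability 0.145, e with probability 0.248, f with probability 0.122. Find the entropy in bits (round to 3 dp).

H = −Σ pᵢ log₂ pᵢ.
−0.214·log₂(0.214) = 0.4760
−0.183·log₂(0.183) = 0.4484
−0.088·log₂(0.088) = 0.3086
−0.145·log₂(0.145) = 0.4040
−0.248·log₂(0.248) = 0.4989
−0.122·log₂(0.122) = 0.3703
Sum ≈ 2.5060 → 2.506 bits.

2.506 bits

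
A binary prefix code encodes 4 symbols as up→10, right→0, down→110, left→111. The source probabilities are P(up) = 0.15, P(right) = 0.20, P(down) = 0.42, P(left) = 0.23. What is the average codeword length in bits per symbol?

L̄ = Σ pᵢ·ℓᵢ = 0.15·2 + 0.20·1 + 0.42·3 + 0.23·3 = 2.45 bits/symbol.

2.45 bits/symbol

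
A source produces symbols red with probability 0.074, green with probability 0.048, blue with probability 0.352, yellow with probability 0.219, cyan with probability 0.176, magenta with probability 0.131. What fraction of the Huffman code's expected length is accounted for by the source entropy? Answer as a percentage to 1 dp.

97.8%

Entropy H = −Σ p log₂ p ≈ 2.3236 bits.
Huffman merges: 6/125+37/500→61/500; 61/500+131/1000→253/1000; 22/125+219/1000→79/200; 253/1000+44/125→121/200; 79/200+121/200→1. L = 19/8 ≈ 2.3750.
Efficiency = H/L = 2.3236/2.3750 = 97.8%.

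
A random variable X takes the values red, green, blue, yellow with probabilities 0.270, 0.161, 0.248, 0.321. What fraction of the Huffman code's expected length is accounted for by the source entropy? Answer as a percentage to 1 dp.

Entropy H = −Σ p log₂ p ≈ 1.9593 bits.
Huffman merges: 161/1000+31/125→409/1000; 27/100+321/1000→591/1000; 409/1000+591/1000→1. L = 2 ≈ 2.0000.
Efficiency = H/L = 1.9593/2.0000 = 98.0%.

98.0%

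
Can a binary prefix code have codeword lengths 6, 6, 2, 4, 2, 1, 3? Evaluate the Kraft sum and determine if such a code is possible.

With common denominator 2^6 = 64: Σ 2^(−ℓᵢ) = 1/64 + 1/64 + 16/64 + 4/64 + 16/64 + 32/64 + 8/64 = 78/64 = 1.21875.
Kraft's inequality requires Σ ≤ 1; here Σ = 1.21875 > 1, so no such prefix code exists.

1.21875; no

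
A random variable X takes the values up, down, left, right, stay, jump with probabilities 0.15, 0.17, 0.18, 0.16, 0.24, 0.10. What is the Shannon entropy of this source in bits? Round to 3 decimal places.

H = −Σ pᵢ log₂ pᵢ.
−0.15·log₂(0.15) = 0.4105
−0.17·log₂(0.17) = 0.4346
−0.18·log₂(0.18) = 0.4453
−0.16·log₂(0.16) = 0.4230
−0.24·log₂(0.24) = 0.4941
−0.10·log₂(0.10) = 0.3322
Sum ≈ 2.5398 → 2.540 bits.

2.540 bits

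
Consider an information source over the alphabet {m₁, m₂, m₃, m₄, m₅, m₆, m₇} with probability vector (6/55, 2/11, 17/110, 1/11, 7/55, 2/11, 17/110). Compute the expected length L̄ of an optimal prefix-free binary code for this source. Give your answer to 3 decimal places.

2.818 bits/symbol

Repeatedly combine the two least-probable nodes; the expected code length is the sum of the merged weights.
merge 1/11 + 6/55 → 1/5
merge 7/55 + 17/110 → 31/110
merge 17/110 + 2/11 → 37/110
merge 2/11 + 1/5 → 21/55
merge 31/110 + 37/110 → 34/55
merge 21/55 + 34/55 → 1
L = 1/5 + 31/110 + 37/110 + 21/55 + 34/55 + 1 = 31/11 ≈ 2.818 bits/symbol.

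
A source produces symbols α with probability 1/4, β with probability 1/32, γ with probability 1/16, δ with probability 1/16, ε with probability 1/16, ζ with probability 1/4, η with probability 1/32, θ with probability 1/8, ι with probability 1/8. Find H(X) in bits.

Each probability is a power of 1/2, so log₂(1/p) is an integer.
H = Σ p·log₂(1/p) = 1/4·2 + 1/32·5 + 1/16·4 + 1/16·4 + 1/16·4 + 1/4·2 + 1/32·5 + 1/8·3 + 1/8·3 = 2.8125 bits.

2.8125 bits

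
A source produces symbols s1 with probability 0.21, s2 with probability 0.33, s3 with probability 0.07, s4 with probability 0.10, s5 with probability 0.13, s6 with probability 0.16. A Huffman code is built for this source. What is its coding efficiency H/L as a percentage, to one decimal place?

Entropy H = −Σ p log₂ p ≈ 2.4071 bits.
Huffman merges: 7/100+1/10→17/100; 13/100+4/25→29/100; 17/100+21/100→19/50; 29/100+33/100→31/50; 19/50+31/50→1. L = 123/50 ≈ 2.4600.
Efficiency = H/L = 2.4071/2.4600 = 97.8%.

97.8%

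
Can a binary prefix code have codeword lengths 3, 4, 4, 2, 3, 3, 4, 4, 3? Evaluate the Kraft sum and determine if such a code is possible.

1; yes

With common denominator 2^4 = 16: Σ 2^(−ℓᵢ) = 2/16 + 1/16 + 1/16 + 4/16 + 2/16 + 2/16 + 1/16 + 1/16 + 2/16 = 16/16 = 1.
Kraft's inequality requires Σ ≤ 1; here Σ = 1 ≤ 1, so such a prefix code exists.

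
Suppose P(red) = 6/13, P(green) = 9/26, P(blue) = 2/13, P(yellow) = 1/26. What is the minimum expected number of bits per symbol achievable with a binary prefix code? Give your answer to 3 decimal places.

1.731 bits/symbol

Repeatedly combine the two least-probable nodes; the expected code length is the sum of the merged weights.
merge 1/26 + 2/13 → 5/26
merge 5/26 + 9/26 → 7/13
merge 6/13 + 7/13 → 1
L = 5/26 + 7/13 + 1 = 45/26 ≈ 1.731 bits/symbol.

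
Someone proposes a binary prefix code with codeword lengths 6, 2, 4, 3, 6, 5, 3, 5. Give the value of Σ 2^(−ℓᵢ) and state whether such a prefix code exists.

0.65625; yes

With common denominator 2^6 = 64: Σ 2^(−ℓᵢ) = 1/64 + 16/64 + 4/64 + 8/64 + 1/64 + 2/64 + 8/64 + 2/64 = 42/64 = 0.65625.
Kraft's inequality requires Σ ≤ 1; here Σ = 0.65625 ≤ 1, so such a prefix code exists.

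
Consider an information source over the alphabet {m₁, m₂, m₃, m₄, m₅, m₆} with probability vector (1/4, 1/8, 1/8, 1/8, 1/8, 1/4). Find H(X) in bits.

2.5 bits

Each probability is a power of 1/2, so log₂(1/p) is an integer.
H = Σ p·log₂(1/p) = 1/4·2 + 1/8·3 + 1/8·3 + 1/8·3 + 1/8·3 + 1/4·2 = 2.5 bits.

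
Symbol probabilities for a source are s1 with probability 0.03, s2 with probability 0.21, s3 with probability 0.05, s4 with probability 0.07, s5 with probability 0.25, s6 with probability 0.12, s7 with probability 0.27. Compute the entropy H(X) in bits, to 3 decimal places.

2.486 bits

H = −Σ pᵢ log₂ pᵢ.
−0.03·log₂(0.03) = 0.1518
−0.21·log₂(0.21) = 0.4728
−0.05·log₂(0.05) = 0.2161
−0.07·log₂(0.07) = 0.2686
−0.25·log₂(0.25) = 0.5000
−0.12·log₂(0.12) = 0.3671
−0.27·log₂(0.27) = 0.5100
Sum ≈ 2.4863 → 2.486 bits.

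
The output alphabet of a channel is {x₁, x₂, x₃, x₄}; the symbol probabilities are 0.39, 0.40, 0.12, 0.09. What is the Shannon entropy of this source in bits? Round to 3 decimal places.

H = −Σ pᵢ log₂ pᵢ.
−0.39·log₂(0.39) = 0.5298
−0.40·log₂(0.40) = 0.5288
−0.12·log₂(0.12) = 0.3671
−0.09·log₂(0.09) = 0.3127
Sum ≈ 1.7383 → 1.738 bits.

1.738 bits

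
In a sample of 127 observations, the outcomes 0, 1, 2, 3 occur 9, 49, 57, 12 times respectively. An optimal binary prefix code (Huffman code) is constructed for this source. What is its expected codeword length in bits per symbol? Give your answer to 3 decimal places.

Probabilities are the counts divided by 127.
Repeatedly combine the two least-probable nodes; the expected code length is the sum of the merged weights.
merge 9/127 + 12/127 → 21/127
merge 21/127 + 49/127 → 70/127
merge 57/127 + 70/127 → 1
L = 21/127 + 70/127 + 1 = 218/127 ≈ 1.717 bits/symbol.

1.717 bits/symbol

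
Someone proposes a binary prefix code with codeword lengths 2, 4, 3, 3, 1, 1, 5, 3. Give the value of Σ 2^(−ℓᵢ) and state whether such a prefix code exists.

With common denominator 2^5 = 32: Σ 2^(−ℓᵢ) = 8/32 + 2/32 + 4/32 + 4/32 + 16/32 + 16/32 + 1/32 + 4/32 = 55/32 = 1.71875.
Kraft's inequality requires Σ ≤ 1; here Σ = 1.71875 > 1, so no such prefix code exists.

1.71875; no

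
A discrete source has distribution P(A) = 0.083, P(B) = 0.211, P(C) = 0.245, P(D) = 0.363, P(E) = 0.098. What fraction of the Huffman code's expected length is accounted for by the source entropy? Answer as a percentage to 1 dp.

Entropy H = −Σ p log₂ p ≈ 2.1279 bits.
Huffman merges: 83/1000+49/500→181/1000; 181/1000+211/1000→49/125; 49/200+363/1000→76/125; 49/125+76/125→1. L = 2181/1000 ≈ 2.1810.
Efficiency = H/L = 2.1279/2.1810 = 97.6%.

97.6%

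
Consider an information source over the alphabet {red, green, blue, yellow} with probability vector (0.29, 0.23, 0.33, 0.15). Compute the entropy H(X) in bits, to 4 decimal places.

1.9439 bits

H = −Σ pᵢ log₂ pᵢ.
−0.29·log₂(0.29) = 0.5179
−0.23·log₂(0.23) = 0.4877
−0.33·log₂(0.33) = 0.5278
−0.15·log₂(0.15) = 0.4105
Sum ≈ 1.9439 → 1.9439 bits.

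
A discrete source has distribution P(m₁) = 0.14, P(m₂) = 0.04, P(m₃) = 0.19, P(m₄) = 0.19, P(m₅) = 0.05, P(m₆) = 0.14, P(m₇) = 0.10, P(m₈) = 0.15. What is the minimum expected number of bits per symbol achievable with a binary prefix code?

Repeatedly combine the two least-probable nodes; the expected code length is the sum of the merged weights.
merge 1/25 + 1/20 → 9/100
merge 9/100 + 1/10 → 19/100
merge 7/50 + 7/50 → 7/25
merge 3/20 + 19/100 → 17/50
merge 19/100 + 19/100 → 19/50
merge 7/25 + 17/50 → 31/50
merge 19/50 + 31/50 → 1
L = 9/100 + 19/100 + 7/25 + 17/50 + 19/50 + 31/50 + 1 = 29/10 = 2.9 bits/symbol.

2.9 bits/symbol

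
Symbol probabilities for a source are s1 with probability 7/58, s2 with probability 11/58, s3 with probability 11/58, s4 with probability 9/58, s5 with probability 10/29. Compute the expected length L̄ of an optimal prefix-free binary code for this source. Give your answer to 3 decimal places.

2.276 bits/symbol

Repeatedly combine the two least-probable nodes; the expected code length is the sum of the merged weights.
merge 7/58 + 9/58 → 8/29
merge 11/58 + 11/58 → 11/29
merge 8/29 + 10/29 → 18/29
merge 11/29 + 18/29 → 1
L = 8/29 + 11/29 + 18/29 + 1 = 66/29 ≈ 2.276 bits/symbol.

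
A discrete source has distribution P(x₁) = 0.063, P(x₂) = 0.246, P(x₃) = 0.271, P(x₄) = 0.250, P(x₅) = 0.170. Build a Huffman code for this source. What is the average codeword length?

2.233 bits/symbol

Repeatedly combine the two least-probable nodes; the expected code length is the sum of the merged weights.
merge 63/1000 + 17/100 → 233/1000
merge 233/1000 + 123/500 → 479/1000
merge 1/4 + 271/1000 → 521/1000
merge 479/1000 + 521/1000 → 1
L = 233/1000 + 479/1000 + 521/1000 + 1 = 2233/1000 = 2.233 bits/symbol.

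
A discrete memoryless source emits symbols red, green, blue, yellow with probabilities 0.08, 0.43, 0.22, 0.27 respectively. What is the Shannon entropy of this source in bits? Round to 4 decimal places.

H = −Σ pᵢ log₂ pᵢ.
−0.08·log₂(0.08) = 0.2915
−0.43·log₂(0.43) = 0.5236
−0.22·log₂(0.22) = 0.4806
−0.27·log₂(0.27) = 0.5100
Sum ≈ 1.8057 → 1.8057 bits.

1.8057 bits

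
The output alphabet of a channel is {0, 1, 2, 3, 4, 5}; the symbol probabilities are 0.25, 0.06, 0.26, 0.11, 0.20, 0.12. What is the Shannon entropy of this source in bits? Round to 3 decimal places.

H = −Σ pᵢ log₂ pᵢ.
−0.25·log₂(0.25) = 0.5000
−0.06·log₂(0.06) = 0.2435
−0.26·log₂(0.26) = 0.5053
−0.11·log₂(0.11) = 0.3503
−0.20·log₂(0.20) = 0.4644
−0.12·log₂(0.12) = 0.3671
Sum ≈ 2.4306 → 2.431 bits.

2.431 bits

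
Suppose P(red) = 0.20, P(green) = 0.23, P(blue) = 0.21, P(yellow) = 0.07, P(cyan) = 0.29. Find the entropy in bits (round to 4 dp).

2.2113 bits

H = −Σ pᵢ log₂ pᵢ.
−0.20·log₂(0.20) = 0.4644
−0.23·log₂(0.23) = 0.4877
−0.21·log₂(0.21) = 0.4728
−0.07·log₂(0.07) = 0.2686
−0.29·log₂(0.29) = 0.5179
Sum ≈ 2.2113 → 2.2113 bits.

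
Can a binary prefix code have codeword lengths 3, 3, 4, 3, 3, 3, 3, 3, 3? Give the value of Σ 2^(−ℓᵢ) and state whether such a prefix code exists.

With common denominator 2^4 = 16: Σ 2^(−ℓᵢ) = 2/16 + 2/16 + 1/16 + 2/16 + 2/16 + 2/16 + 2/16 + 2/16 + 2/16 = 17/16 = 1.0625.
Kraft's inequality requires Σ ≤ 1; here Σ = 1.0625 > 1, so no such prefix code exists.

1.0625; no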